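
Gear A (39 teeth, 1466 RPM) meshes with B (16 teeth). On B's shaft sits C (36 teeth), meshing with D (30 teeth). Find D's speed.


Stage 1: RPM_B = RPM_A × t_A/t_B = 1466 × 39/16 = 57174/16 ≈ 3573.38
B and C share a shaft → RPM_C = RPM_B
Stage 2: RPM_D = RPM_C × t_C/t_D = RPM_A × (t_A×t_C)/(t_B×t_D)
Overall ratio = (39×36)/(16×30) = 1404/480
RPM_D = 1466 × 1404/480 = 2058264/480
= 4288.05 RPM

4288.05 RPM


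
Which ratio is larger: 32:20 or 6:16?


32/20 = 1.6000
6/16 = 0.3750
1.6000 > 0.3750, so 32:20 is greater
= 32:20

32:20


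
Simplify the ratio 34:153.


GCD(34, 153) = 17
34/17 : 153/17
= 2:9

2:9


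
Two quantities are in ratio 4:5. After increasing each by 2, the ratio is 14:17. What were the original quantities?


Let A = 4k, B = 5k.
(4k + 2) / (5k + 2) = 14/17
Cross-multiply: 17(4k + 2) = 14(5k + 2)
68k + 34 = 70k + 28
68k - 70k = 28 - 34
-2k = -6
k = -6/-2 = 3
A = 4×3 = 12, B = 5×3 = 15
= A = 12, B = 15

A = 12, B = 15


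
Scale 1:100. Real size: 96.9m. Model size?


Model size = real / scale
= 96.9 / 100
= 0.9690 m

0.9690 m


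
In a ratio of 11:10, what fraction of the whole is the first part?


Total parts = 11 + 10 = 21
First part: 11/21 = 11/21
= 11/21

11/21


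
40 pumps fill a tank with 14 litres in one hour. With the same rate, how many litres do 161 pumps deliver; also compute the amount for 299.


Direct proportion: y/x = constant
k = 14/40 = 0.3500
y at x=161: k × 161 = 14 × 161 / 40 = 2254/40 = 56.35
y at x=299: k × 299 = 14 × 299 / 40 = 4186/40 = 104.65
= 56.35 and 104.65

56.35 and 104.65


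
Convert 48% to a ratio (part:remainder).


48% means 48 parts out of 100; remainder = 52
Part : remainder = 48:52
GCD = 4
= 12:13

12:13


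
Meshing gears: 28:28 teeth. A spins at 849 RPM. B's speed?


Gear ratio = 28:28 = 1:1
RPM_B = RPM_A × (teeth_A / teeth_B)
= 849 × (28/28)
= 849.0 RPM

849.0 RPM


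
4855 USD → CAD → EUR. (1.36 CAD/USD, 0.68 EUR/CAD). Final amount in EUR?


Step 1: 4855 USD × 1.36 = 6602.80 CAD
Step 2: 6602.80 CAD × 0.68 = 4489.90 EUR
Implied rate USD→EUR = 1.36 × 0.68 = 0.9248
= 4489.90 EUR

4489.90 EUR


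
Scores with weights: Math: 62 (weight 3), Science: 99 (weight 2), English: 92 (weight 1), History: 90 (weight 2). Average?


Numerator = 62×3 + 99×2 + 92×1 + 90×2
= 186 + 198 + 92 + 180
= 656
Total weight = 8
Weighted avg = 656/8
= 82.00

82.00


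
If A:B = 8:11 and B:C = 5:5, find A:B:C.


Match B: multiply A:B by 5 → 40:55
Multiply B:C by 11 → 55:55
Combined: 40:55:55
GCD = 5
= 8:11:11

8:11:11


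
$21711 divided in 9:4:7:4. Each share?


Total parts = 9 + 4 + 7 + 4 = 24
Part 1: 21711 × 9/24 = 8141.63
Part 2: 21711 × 4/24 = 3618.50
Part 3: 21711 × 7/24 = 6332.38
Part 4: 21711 × 4/24 = 3618.50
= Part 1: $8141.63, Part 2: $3618.50, Part 3: $6332.38, Part 4: $3618.50

Part 1: $8141.63, Part 2: $3618.50, Part 3: $6332.38, Part 4: $3618.50


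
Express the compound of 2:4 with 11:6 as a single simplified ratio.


Compound ratio = (2×11) : (4×6)
= 22:24
GCD = 2
= 11:12

11:12


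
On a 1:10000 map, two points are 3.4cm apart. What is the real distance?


Real distance = map distance × scale
= 3.4cm × 10000
= 34000 cm = 340.0 m
= 0.340 km

0.340 km


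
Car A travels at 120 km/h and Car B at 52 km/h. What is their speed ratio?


Ratio = 120:52
GCD = 4
Simplified = 30:13
Time ratio (same distance) = 13:30
Speed ratio = 30:13

30:13


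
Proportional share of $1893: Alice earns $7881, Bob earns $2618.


Total income = 7881 + 2618 = $10499
Alice: $1893 × 7881/10499 = $1420.97
Bob: $1893 × 2618/10499 = $472.03
= Alice: $1420.97, Bob: $472.03

Alice: $1420.97, Bob: $472.03


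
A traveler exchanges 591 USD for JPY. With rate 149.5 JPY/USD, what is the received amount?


Amount × rate = 591 × 149.5
= 88354.50 JPY

88354.50 JPY


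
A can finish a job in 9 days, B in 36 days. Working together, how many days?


Rate of A = 1/9 per day
Rate of B = 1/36 per day
Combined rate = 1/9 + 1/36 = 45/324 ≈ 0.1389 per day
Days = 1 / combined rate = 324/45
= 7.20 days

7.20 days


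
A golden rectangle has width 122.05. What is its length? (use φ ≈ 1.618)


φ = (1 + √5) / 2 ≈ 1.618
Length = width × φ = 122.05 × 1.618 = 197.4769
≈ 197.48

197.48


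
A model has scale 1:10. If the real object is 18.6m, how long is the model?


Model size = real / scale
= 18.6 / 10
= 1.8600 m

1.8600 m


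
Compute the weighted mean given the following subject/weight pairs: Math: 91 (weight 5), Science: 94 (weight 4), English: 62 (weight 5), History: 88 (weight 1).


Numerator = 91×5 + 94×4 + 62×5 + 88×1
= 455 + 376 + 310 + 88
= 1229
Total weight = 15
Weighted avg = 1229/15
= 81.93

81.93


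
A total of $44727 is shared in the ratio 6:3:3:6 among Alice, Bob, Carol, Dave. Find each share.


Total parts = 6 + 3 + 3 + 6 = 18
Alice: 44727 × 6/18 = 14909.00
Bob: 44727 × 3/18 = 7454.50
Carol: 44727 × 3/18 = 7454.50
Dave: 44727 × 6/18 = 14909.00
= Alice: $14909.00, Bob: $7454.50, Carol: $7454.50, Dave: $14909.00

Alice: $14909.00, Bob: $7454.50, Carol: $7454.50, Dave: $14909.00


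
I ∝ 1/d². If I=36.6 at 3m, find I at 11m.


I₁d₁² = I₂d₂²
I₂ = I₁ × (d₁/d₂)²
= 36.6 × (3/11)²
= 36.6 × 9/121
= 329.4/121
≈ 2.7223

2.7223


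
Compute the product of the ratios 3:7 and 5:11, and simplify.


Compound ratio = (3×5) : (7×11)
= 15:77
GCD = 1
= 15:77

15:77


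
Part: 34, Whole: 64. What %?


Percentage = (part / whole) × 100
= (34 / 64) × 100
≈ 53.13%

53.13%


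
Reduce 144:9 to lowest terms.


GCD(144, 9) = 9
144/9 : 9/9
= 16:1

16:1


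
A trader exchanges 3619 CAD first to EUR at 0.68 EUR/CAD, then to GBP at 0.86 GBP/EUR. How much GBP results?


Step 1: 3619 CAD × 0.68 = 2460.92 EUR
Step 2: 2460.92 EUR × 0.86 = 2116.39 GBP
Implied rate CAD→GBP = 0.68 × 0.86 = 0.5848
= 2116.39 GBP

2116.39 GBP


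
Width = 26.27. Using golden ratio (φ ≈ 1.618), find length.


φ = (1 + √5) / 2 ≈ 1.618
Length = width × φ = 26.27 × 1.618 = 42.50486
≈ 42.50

42.50


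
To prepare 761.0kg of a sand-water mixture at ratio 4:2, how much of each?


Total parts = 4 + 2 = 6
sand: 761.0 × 4/6 = 507.3kg
water: 761.0 × 2/6 = 253.7kg
= 507.3kg and 253.7kg

507.3kg and 253.7kg


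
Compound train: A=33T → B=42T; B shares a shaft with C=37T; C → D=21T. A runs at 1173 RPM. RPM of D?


Stage 1: RPM_B = RPM_A × t_A/t_B = 1173 × 33/42 = 38709/42 ≈ 921.64
B and C share a shaft → RPM_C = RPM_B
Stage 2: RPM_D = RPM_C × t_C/t_D = RPM_A × (t_A×t_C)/(t_B×t_D)
Overall ratio = (33×37)/(42×21) = 1221/882
RPM_D = 1173 × 1221/882 = 1432233/882
≈ 1623.85 RPM

1623.85 RPM


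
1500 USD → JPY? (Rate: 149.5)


Amount × rate = 1500 × 149.5
= 224250.00 JPY

224250.00 JPY


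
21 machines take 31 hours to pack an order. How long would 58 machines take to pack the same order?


Inverse proportion: x × y = constant
k = 21 × 31 = 651
y₂ = k / 58 = 651 / 58
= 11.22

11.22


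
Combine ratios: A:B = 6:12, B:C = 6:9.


Match B: multiply A:B by 6 → 36:72
Multiply B:C by 12 → 72:108
Combined: 36:72:108
GCD = 36
= 1:2:3

1:2:3


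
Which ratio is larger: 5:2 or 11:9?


5/2 = 2.5000
11/9 = 1.2222
2.5000 > 1.2222, so 5:2 is greater
= 5:2

5:2


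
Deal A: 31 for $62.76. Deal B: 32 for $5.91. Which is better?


Deal A: $62.76/31 = $2.0245/unit
Deal B: $5.91/32 = $0.1847/unit
B is cheaper per unit
= Deal B

Deal B


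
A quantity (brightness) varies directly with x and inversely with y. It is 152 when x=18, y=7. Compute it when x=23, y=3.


z = k·x/y
Solve for k using the known point: k = z·y/x = 152×7/18 = 1064/18 ≈ 59.1111
Now evaluate at x=23, y=3:
z = k × 23 / 3 = (1064 × 23) / (18 × 3) = 24472/54
≈ 453.1852

453.1852


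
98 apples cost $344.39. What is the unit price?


Unit rate = total / quantity
= 344.39 / 98
= $3.51 per unit

$3.51 per unit


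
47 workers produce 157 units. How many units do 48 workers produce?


Direct proportion: y/x = constant
k = 157/47 ≈ 3.3404
y₂ = k × 48 = 157 × 48 / 47 = 7536/47
≈ 160.34

160.34


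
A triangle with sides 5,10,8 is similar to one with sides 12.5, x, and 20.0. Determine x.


Scale factor = 12.5/5 = 2.5
Missing side = 10 × 2.5
= 25.0

25.0


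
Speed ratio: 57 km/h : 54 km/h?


Ratio = 57:54
GCD = 3
Simplified = 19:18
Time ratio (same distance) = 18:19
Speed ratio = 19:18

19:18


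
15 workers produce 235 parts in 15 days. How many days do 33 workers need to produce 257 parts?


Days ∝ work / workers, so d₂ = d₁ × (m₁/m₂) × (w₂/w₁)
Workers factor (inverse): 15/33 ≈ 0.4545
Work factor (direct): 257/235 ≈ 1.0936
d₂ = 15 × 15/33 × 257/235 = (15 × 15 × 257) / (33 × 235) = 57825/7755
≈ 7.46 days

7.46 days


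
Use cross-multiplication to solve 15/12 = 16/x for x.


Cross multiply: 15 × x = 12 × 16
15x = 192
x = 192 / 15
= 12.80

12.80


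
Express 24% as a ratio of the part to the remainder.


24% means 24 parts out of 100; remainder = 76
Part : remainder = 24:76
GCD = 4
= 6:19

6:19


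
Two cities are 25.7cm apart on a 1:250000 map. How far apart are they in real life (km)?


Real distance = map distance × scale
= 25.7cm × 250000
= 6425000 cm = 64250.0 m
= 64.250 km

64.250 km


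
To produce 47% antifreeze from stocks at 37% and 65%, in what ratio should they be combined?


Let x parts of 37% mix with y parts of 65%.
37x + 65y = 47(x + y)
37x + 65y = 47x + 47y
x(37 - 47) = y(47 - 65)
x/y = (65 - 47)/(47 - 37) = 18/10
Simplify: 9:5
= 9:5

9:5


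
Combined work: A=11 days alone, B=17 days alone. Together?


Rate of A = 1/11 per day
Rate of B = 1/17 per day
Combined rate = 1/11 + 1/17 = 28/187 ≈ 0.1497 per day
Days = 1 / combined rate = 187/28
≈ 6.68 days

6.68 days


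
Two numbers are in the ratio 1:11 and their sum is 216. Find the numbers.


Let A = 1k, B = 11k.
1k + 11k = 216
12k = 216 → k = 216/12 = 18
A = 1×18 = 18, B = 11×18 = 198
= A = 18, B = 198

A = 18, B = 198


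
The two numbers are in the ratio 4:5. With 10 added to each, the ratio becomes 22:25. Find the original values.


Let A = 4k, B = 5k.
(4k + 10) / (5k + 10) = 22/25
Cross-multiply: 25(4k + 10) = 22(5k + 10)
100k + 250 = 110k + 220
100k - 110k = 220 - 250
-10k = -30
k = -30/-10 = 3
A = 4×3 = 12, B = 5×3 = 15
= A = 12, B = 15

A = 12, B = 15


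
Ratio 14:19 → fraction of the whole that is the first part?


Total parts = 14 + 19 = 33
First part: 14/33 = 14/33
= 14/33

14/33


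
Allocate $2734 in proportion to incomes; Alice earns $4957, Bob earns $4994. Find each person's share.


Total income = 4957 + 4994 = $9951
Alice: $2734 × 4957/9951 = $1361.92
Bob: $2734 × 4994/9951 = $1372.08
= Alice: $1361.92, Bob: $1372.08

Alice: $1361.92, Bob: $1372.08


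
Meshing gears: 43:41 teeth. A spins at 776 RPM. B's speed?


Gear ratio = 43:41 = 43:41
RPM_B = RPM_A × (teeth_A / teeth_B)
= 776 × (43/41)
= 813.9 RPM

813.9 RPM


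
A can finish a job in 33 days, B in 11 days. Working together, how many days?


Rate of A = 1/33 per day
Rate of B = 1/11 per day
Combined rate = 1/33 + 1/11 = 44/363 ≈ 0.1212 per day
Days = 1 / combined rate = 363/44
= 8.25 days

8.25 days


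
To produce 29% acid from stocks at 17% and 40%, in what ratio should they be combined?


Let x parts of 17% mix with y parts of 40%.
17x + 40y = 29(x + y)
17x + 40y = 29x + 29y
x(17 - 29) = y(29 - 40)
x/y = (40 - 29)/(29 - 17) = 11/12
Simplify: 11:12
= 11:12

11:12


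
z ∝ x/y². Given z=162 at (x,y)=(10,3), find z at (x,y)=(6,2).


z = k·x/y²
Solve for k using the known point: k = z·y²/x = 162×9/10 = 1458/10 = 145.8000
Now evaluate at x=6, y=2:
z = k × 6 / 4 = (1458 × 6) / (10 × 4) = 8748/40
= 218.7000

218.7000


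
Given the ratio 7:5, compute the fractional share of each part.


Total parts = 7 + 5 = 12
First part: 7/12 = 7/12
Second part: 5/12 = 5/12
= 7/12 and 5/12

7/12 and 5/12


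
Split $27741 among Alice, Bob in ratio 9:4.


Total parts = 9 + 4 = 13
Alice: 27741 × 9/13 = 19205.31
Bob: 27741 × 4/13 = 8535.69
= Alice: $19205.31, Bob: $8535.69

Alice: $19205.31, Bob: $8535.69


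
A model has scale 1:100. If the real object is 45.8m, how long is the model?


Model size = real / scale
= 45.8 / 100
= 0.4580 m

0.4580 m


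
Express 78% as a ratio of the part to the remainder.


78% means 78 parts out of 100; remainder = 22
Part : remainder = 78:22
GCD = 2
= 39:11

39:11


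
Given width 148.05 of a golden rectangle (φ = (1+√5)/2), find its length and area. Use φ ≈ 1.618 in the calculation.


φ = (1 + √5) / 2 ≈ 1.618
Length = width × φ = 148.05 × 1.618 = 239.5449
≈ 239.54
Area = width × length = 148.05 × 239.5449 = 35464.622445 ≈ 35464.62
= Length: 239.54, Area: 35464.62

Length: 239.54, Area: 35464.62


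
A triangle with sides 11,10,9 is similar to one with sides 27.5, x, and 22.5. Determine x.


Scale factor = 27.5/11 = 2.5
Missing side = 10 × 2.5
= 25.0

25.0


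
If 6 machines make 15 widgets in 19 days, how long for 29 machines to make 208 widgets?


Days ∝ work / workers, so d₂ = d₁ × (m₁/m₂) × (w₂/w₁)
Workers factor (inverse): 6/29 ≈ 0.2069
Work factor (direct): 208/15 ≈ 13.8667
d₂ = 19 × 6/29 × 208/15 = (19 × 6 × 208) / (29 × 15) = 23712/435
≈ 54.51 days

54.51 days


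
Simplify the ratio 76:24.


GCD(76, 24) = 4
76/4 : 24/4
= 19:6

19:6


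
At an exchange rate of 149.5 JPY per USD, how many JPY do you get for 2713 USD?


Amount × rate = 2713 × 149.5
= 405593.50 JPY

405593.50 JPY


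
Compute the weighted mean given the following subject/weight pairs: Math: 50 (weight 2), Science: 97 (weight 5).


Numerator = 50×2 + 97×5
= 100 + 485
= 585
Total weight = 7
Weighted avg = 585/7
= 83.57

83.57


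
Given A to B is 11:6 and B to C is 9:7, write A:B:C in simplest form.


Match B: multiply A:B by 9 → 99:54
Multiply B:C by 6 → 54:42
Combined: 99:54:42
GCD = 3
= 33:18:14

33:18:14


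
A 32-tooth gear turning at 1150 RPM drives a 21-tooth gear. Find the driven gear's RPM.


Gear ratio = 32:21 = 32:21
RPM_B = RPM_A × (teeth_A / teeth_B)
= 1150 × (32/21)
= 1752.4 RPM

1752.4 RPM


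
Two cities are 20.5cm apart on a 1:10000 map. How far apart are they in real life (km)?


Real distance = map distance × scale
= 20.5cm × 10000
= 205000 cm = 2050.0 m
= 2.050 km

2.050 km


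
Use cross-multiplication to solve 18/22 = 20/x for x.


Cross multiply: 18 × x = 22 × 20
18x = 440
x = 440 / 18
= 24.44

24.44


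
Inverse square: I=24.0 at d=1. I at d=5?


I₁d₁² = I₂d₂²
I₂ = I₁ × (d₁/d₂)²
= 24.0 × (1/5)²
= 24.0 × 1/25
= 24/25
= 0.9600

0.9600


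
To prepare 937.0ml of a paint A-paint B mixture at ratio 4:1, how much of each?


Total parts = 4 + 1 = 5
paint A: 937.0 × 4/5 = 749.6ml
paint B: 937.0 × 1/5 = 187.4ml
= 749.6ml and 187.4ml

749.6ml and 187.4ml


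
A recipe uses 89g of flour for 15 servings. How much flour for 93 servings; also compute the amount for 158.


Direct proportion: y/x = constant
k = 89/15 ≈ 5.9333
y at x=93: k × 93 = 89 × 93 / 15 = 8277/15 = 551.80
y at x=158: k × 158 = 89 × 158 / 15 = 14062/15 ≈ 937.47
= 551.80 and 937.47

551.80 and 937.47


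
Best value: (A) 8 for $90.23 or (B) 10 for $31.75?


Deal A: $90.23/8 = $11.2788/unit
Deal B: $31.75/10 = $3.1750/unit
B is cheaper per unit
= Deal B

Deal B


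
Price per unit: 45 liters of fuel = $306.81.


Unit rate = total / quantity
= 306.81 / 45
= $6.82 per unit

$6.82 per unit


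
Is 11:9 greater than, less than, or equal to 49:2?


11/9 = 1.2222
49/2 = 24.5000
1.2222 < 24.5000, so 11:9 is less
= less than

less than


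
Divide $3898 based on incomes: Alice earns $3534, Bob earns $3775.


Total income = 3534 + 3775 = $7309
Alice: $3898 × 3534/7309 = $1884.74
Bob: $3898 × 3775/7309 = $2013.26
= Alice: $1884.74, Bob: $2013.26

Alice: $1884.74, Bob: $2013.26


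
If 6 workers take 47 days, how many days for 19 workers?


Inverse proportion: x × y = constant
k = 6 × 47 = 282
y₂ = k / 19 = 282 / 19
= 14.84

14.84


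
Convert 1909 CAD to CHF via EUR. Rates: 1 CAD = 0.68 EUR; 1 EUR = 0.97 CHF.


Step 1: 1909 CAD × 0.68 = 1298.12 EUR
Step 2: 1298.12 EUR × 0.97 = 1259.18 CHF
Implied rate CAD→CHF = 0.68 × 0.97 = 0.6596
= 1259.18 CHF

1259.18 CHF


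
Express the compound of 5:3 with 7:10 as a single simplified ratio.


Compound ratio = (5×7) : (3×10)
= 35:30
GCD = 5
= 7:6

7:6


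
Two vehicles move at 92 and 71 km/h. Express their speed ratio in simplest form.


Ratio = 92:71
GCD = 1
Simplified = 92:71
Time ratio (same distance) = 71:92
Speed ratio = 92:71

92:71


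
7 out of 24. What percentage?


Percentage = (part / whole) × 100
= (7 / 24) × 100
≈ 29.17%

29.17%


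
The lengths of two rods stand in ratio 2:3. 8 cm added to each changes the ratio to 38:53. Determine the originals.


Let A = 2k, B = 3k.
(2k + 8) / (3k + 8) = 38/53
Cross-multiply: 53(2k + 8) = 38(3k + 8)
106k + 424 = 114k + 304
106k - 114k = 304 - 424
-8k = -120
k = -120/-8 = 15
A = 2×15 = 30, B = 3×15 = 45
= A = 30, B = 45

A = 30, B = 45


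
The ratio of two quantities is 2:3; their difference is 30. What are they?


Let A = 2k, B = 3k.
3k - 2k = 30
1k = 30 → k = 30/1 = 30
A = 2×30 = 60, B = 3×30 = 90
= A = 60, B = 90

A = 60, B = 90


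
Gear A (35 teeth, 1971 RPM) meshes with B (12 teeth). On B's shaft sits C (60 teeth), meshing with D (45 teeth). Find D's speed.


Stage 1: RPM_B = RPM_A × t_A/t_B = 1971 × 35/12 = 68985/12 = 5748.75
B and C share a shaft → RPM_C = RPM_B
Stage 2: RPM_D = RPM_C × t_C/t_D = RPM_A × (t_A×t_C)/(t_B×t_D)
Overall ratio = (35×60)/(12×45) = 2100/540
RPM_D = 1971 × 2100/540 = 4139100/540
= 7665.00 RPM

7665.00 RPM


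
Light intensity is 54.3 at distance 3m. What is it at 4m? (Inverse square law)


I₁d₁² = I₂d₂²
I₂ = I₁ × (d₁/d₂)²
= 54.3 × (3/4)²
= 54.3 × 9/16
= 488.7/16
≈ 30.5438

30.5438


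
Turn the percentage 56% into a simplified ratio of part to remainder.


56% means 56 parts out of 100; remainder = 44
Part : remainder = 56:44
GCD = 4
= 14:11

14:11


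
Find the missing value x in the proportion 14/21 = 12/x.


Cross multiply: 14 × x = 21 × 12
14x = 252
x = 252 / 14
= 18.00

18.00


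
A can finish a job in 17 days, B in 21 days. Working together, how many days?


Rate of A = 1/17 per day
Rate of B = 1/21 per day
Combined rate = 1/17 + 1/21 = 38/357 ≈ 0.1064 per day
Days = 1 / combined rate = 357/38
≈ 9.39 days

9.39 days


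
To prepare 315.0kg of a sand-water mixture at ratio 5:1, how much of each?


Total parts = 5 + 1 = 6
sand: 315.0 × 5/6 = 262.5kg
water: 315.0 × 1/6 = 52.5kg
= 262.5kg and 52.5kg

262.5kg and 52.5kg


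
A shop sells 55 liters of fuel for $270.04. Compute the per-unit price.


Unit rate = total / quantity
= 270.04 / 55
= $4.91 per unit

$4.91 per unit


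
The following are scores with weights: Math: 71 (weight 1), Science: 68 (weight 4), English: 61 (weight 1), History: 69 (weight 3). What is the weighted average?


Numerator = 71×1 + 68×4 + 61×1 + 69×3
= 71 + 272 + 61 + 207
= 611
Total weight = 9
Weighted avg = 611/9
= 67.89

67.89


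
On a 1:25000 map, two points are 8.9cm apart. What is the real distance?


Real distance = map distance × scale
= 8.9cm × 25000
= 222500 cm = 2225.0 m
= 2.225 km

2.225 km


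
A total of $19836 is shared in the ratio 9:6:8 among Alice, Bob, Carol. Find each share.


Total parts = 9 + 6 + 8 = 23
Alice: 19836 × 9/23 = 7761.91
Bob: 19836 × 6/23 = 5174.61
Carol: 19836 × 8/23 = 6899.48
= Alice: $7761.91, Bob: $5174.61, Carol: $6899.48

Alice: $7761.91, Bob: $5174.61, Carol: $6899.48


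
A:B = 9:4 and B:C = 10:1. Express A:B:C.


Match B: multiply A:B by 10 → 90:40
Multiply B:C by 4 → 40:4
Combined: 90:40:4
GCD = 2
= 45:20:2

45:20:2


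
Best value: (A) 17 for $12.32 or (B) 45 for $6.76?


Deal A: $12.32/17 = $0.7247/unit
Deal B: $6.76/45 = $0.1502/unit
B is cheaper per unit
= Deal B

Deal B


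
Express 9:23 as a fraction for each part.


Total parts = 9 + 23 = 32
First part: 9/32 = 9/32
Second part: 23/32 = 23/32
= 9/32 and 23/32

9/32 and 23/32


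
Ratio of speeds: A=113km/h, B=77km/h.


Ratio = 113:77
GCD = 1
Simplified = 113:77
Time ratio (same distance) = 77:113
Speed ratio = 113:77

113:77


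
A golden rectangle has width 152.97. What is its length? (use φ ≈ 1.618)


φ = (1 + √5) / 2 ≈ 1.618
Length = width × φ = 152.97 × 1.618 = 247.50546
≈ 247.51

247.51


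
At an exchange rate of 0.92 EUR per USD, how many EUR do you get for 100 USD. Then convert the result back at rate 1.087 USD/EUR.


Amount × rate = 100 × 0.92 = 92.00 EUR
Round-trip: 92.00 × 1.087 = 100.00 USD
= 92.00 EUR, then 100.00 USD

92.00 EUR, then 100.00 USD


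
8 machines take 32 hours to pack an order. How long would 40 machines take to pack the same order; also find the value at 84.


Inverse proportion: x × y = constant
k = 8 × 32 = 256
At x=40: k/40 = 6.40
At x=84: k/84 = 3.05
= 6.40 and 3.05

6.40 and 3.05


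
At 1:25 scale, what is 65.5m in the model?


Model size = real / scale
= 65.5 / 25
= 2.6200 m

2.6200 m


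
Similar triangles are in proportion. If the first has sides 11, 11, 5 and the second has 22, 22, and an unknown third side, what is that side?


Scale factor = 22/11 = 2
Missing side = 5 × 2
= 10.0

10.0


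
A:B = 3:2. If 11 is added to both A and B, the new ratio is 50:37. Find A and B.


Let A = 3k, B = 2k.
(3k + 11) / (2k + 11) = 50/37
Cross-multiply: 37(3k + 11) = 50(2k + 11)
111k + 407 = 100k + 550
111k - 100k = 550 - 407
11k = 143
k = 143/11 = 13
A = 3×13 = 39, B = 2×13 = 26
= A = 39, B = 26

A = 39, B = 26


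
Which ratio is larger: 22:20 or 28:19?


22/20 = 1.1000
28/19 = 1.4737
1.1000 < 1.4737, so 22:20 is less
= 28:19

28:19


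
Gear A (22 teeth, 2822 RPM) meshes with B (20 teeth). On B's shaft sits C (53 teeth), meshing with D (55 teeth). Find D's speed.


Stage 1: RPM_B = RPM_A × t_A/t_B = 2822 × 22/20 = 62084/20 = 3104.20
B and C share a shaft → RPM_C = RPM_B
Stage 2: RPM_D = RPM_C × t_C/t_D = RPM_A × (t_A×t_C)/(t_B×t_D)
Overall ratio = (22×53)/(20×55) = 1166/1100
RPM_D = 2822 × 1166/1100 = 3290452/1100
= 2991.32 RPM

2991.32 RPM


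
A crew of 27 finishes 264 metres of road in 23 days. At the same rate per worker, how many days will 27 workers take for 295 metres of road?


Days ∝ work / workers, so d₂ = d₁ × (m₁/m₂) × (w₂/w₁)
Workers factor (inverse): 27/27 = 1.0000
Work factor (direct): 295/264 ≈ 1.1174
d₂ = 23 × 27/27 × 295/264 = (23 × 27 × 295) / (27 × 264) = 183195/7128
≈ 25.70 days

25.70 days


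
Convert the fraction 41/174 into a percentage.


Percentage = (part / whole) × 100
= (41 / 174) × 100
≈ 23.56%

23.56%


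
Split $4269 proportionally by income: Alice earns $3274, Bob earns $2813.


Total income = 3274 + 2813 = $6087
Alice: $4269 × 3274/6087 = $2296.16
Bob: $4269 × 2813/6087 = $1972.84
= Alice: $2296.16, Bob: $1972.84

Alice: $2296.16, Bob: $1972.84


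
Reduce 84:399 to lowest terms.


GCD(84, 399) = 21
84/21 : 399/21
= 4:19

4:19


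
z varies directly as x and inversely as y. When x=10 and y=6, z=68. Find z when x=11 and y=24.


z = k·x/y
Solve for k using the known point: k = z·y/x = 68×6/10 = 408/10 = 40.8000
Now evaluate at x=11, y=24:
z = k × 11 / 24 = (408 × 11) / (10 × 24) = 4488/240
= 18.7000

18.7000


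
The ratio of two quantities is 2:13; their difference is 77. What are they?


Let A = 2k, B = 13k.
13k - 2k = 77
11k = 77 → k = 77/11 = 7
A = 2×7 = 14, B = 13×7 = 91
= A = 14, B = 91

A = 14, B = 91


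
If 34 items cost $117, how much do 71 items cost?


Direct proportion: y/x = constant
k = 117/34 ≈ 3.4412
y₂ = k × 71 = 117 × 71 / 34 = 8307/34
≈ 244.32

244.32


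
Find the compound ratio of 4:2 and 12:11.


Compound ratio = (4×12) : (2×11)
= 48:22
GCD = 2
= 24:11

24:11


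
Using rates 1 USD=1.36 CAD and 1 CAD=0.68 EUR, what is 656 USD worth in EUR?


Step 1: 656 USD × 1.36 = 892.16 CAD
Step 2: 892.16 CAD × 0.68 = 606.67 EUR
Implied rate USD→EUR = 1.36 × 0.68 = 0.9248
= 606.67 EUR

606.67 EUR


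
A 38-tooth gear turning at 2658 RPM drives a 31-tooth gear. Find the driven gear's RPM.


Gear ratio = 38:31 = 38:31
RPM_B = RPM_A × (teeth_A / teeth_B)
= 2658 × (38/31)
= 3258.2 RPM

3258.2 RPM


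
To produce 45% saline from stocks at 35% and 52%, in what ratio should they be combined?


Let x parts of 35% mix with y parts of 52%.
35x + 52y = 45(x + y)
35x + 52y = 45x + 45y
x(35 - 45) = y(45 - 52)
x/y = (52 - 45)/(45 - 35) = 7/10
Simplify: 7:10
= 7:10

7:10


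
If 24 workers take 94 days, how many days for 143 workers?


Inverse proportion: x × y = constant
k = 24 × 94 = 2256
y₂ = k / 143 = 2256 / 143
= 15.78

15.78


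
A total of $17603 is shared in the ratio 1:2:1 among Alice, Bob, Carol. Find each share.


Total parts = 1 + 2 + 1 = 4
Alice: 17603 × 1/4 = 4400.75
Bob: 17603 × 2/4 = 8801.50
Carol: 17603 × 1/4 = 4400.75
= Alice: $4400.75, Bob: $8801.50, Carol: $4400.75

Alice: $4400.75, Bob: $8801.50, Carol: $4400.75


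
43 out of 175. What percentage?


Percentage = (part / whole) × 100
= (43 / 175) × 100
≈ 24.57%

24.57%


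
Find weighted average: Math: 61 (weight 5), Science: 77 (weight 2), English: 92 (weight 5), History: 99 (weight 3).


Numerator = 61×5 + 77×2 + 92×5 + 99×3
= 305 + 154 + 460 + 297
= 1216
Total weight = 15
Weighted avg = 1216/15
= 81.07

81.07


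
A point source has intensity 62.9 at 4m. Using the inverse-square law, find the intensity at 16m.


I₁d₁² = I₂d₂²
I₂ = I₁ × (d₁/d₂)²
= 62.9 × (4/16)²
= 62.9 × 16/256
= 1006.4/256
≈ 3.9313

3.9313


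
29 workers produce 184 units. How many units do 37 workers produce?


Direct proportion: y/x = constant
k = 184/29 ≈ 6.3448
y₂ = k × 37 = 184 × 37 / 29 = 6808/29
≈ 234.76

234.76


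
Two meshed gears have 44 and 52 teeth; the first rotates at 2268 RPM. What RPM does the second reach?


Gear ratio = 44:52 = 11:13
RPM_B = RPM_A × (teeth_A / teeth_B)
= 2268 × (44/52)
= 1919.1 RPM

1919.1 RPM


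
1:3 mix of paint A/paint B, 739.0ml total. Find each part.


Total parts = 1 + 3 = 4
paint A: 739.0 × 1/4 = 184.8ml
paint B: 739.0 × 3/4 = 554.3ml
= 184.8ml and 554.3ml

184.8ml and 554.3ml


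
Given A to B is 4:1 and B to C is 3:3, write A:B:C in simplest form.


Match B: multiply A:B by 3 → 12:3
Multiply B:C by 1 → 3:3
Combined: 12:3:3
GCD = 3
= 4:1:1

4:1:1


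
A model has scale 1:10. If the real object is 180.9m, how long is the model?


Model size = real / scale
= 180.9 / 10
= 18.0900 m

18.0900 m


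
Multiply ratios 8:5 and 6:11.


Compound ratio = (8×6) : (5×11)
= 48:55
GCD = 1
= 48:55

48:55


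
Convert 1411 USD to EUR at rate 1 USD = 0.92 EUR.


Amount × rate = 1411 × 0.92
= 1298.12 EUR

1298.12 EUR


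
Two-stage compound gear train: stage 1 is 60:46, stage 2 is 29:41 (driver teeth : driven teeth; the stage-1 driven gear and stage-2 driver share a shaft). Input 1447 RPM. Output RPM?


Stage 1: RPM_B = RPM_A × t_A/t_B = 1447 × 60/46 = 86820/46 ≈ 1887.39
B and C share a shaft → RPM_C = RPM_B
Stage 2: RPM_D = RPM_C × t_C/t_D = RPM_A × (t_A×t_C)/(t_B×t_D)
Overall ratio = (60×29)/(46×41) = 1740/1886
RPM_D = 1447 × 1740/1886 = 2517780/1886
≈ 1334.98 RPM

1334.98 RPM


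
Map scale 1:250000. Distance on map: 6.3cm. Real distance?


Real distance = map distance × scale
= 6.3cm × 250000
= 1575000 cm = 15750.0 m
= 15.750 km

15.750 km


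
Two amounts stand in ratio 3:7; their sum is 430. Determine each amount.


Let A = 3k, B = 7k.
3k + 7k = 430
10k = 430 → k = 430/10 = 43
A = 3×43 = 129, B = 7×43 = 301
= A = 129, B = 301

A = 129, B = 301


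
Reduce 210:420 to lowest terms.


GCD(210, 420) = 210
210/210 : 420/210
= 1:2

1:2


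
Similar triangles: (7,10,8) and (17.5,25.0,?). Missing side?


Scale factor = 17.5/7 = 2.5
Missing side = 8 × 2.5
= 20.0

20.0


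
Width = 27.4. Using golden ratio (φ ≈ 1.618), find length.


φ = (1 + √5) / 2 ≈ 1.618
Length = width × φ = 27.4 × 1.618 = 44.3332
≈ 44.33

44.33


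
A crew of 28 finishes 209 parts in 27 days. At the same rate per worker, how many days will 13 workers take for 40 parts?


Days ∝ work / workers, so d₂ = d₁ × (m₁/m₂) × (w₂/w₁)
Workers factor (inverse): 28/13 ≈ 2.1538
Work factor (direct): 40/209 ≈ 0.1914
d₂ = 27 × 28/13 × 40/209 = (27 × 28 × 40) / (13 × 209) = 30240/2717
≈ 11.13 days

11.13 days


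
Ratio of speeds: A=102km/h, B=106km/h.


Ratio = 102:106
GCD = 2
Simplified = 51:53
Time ratio (same distance) = 53:51
Speed ratio = 51:53

51:53


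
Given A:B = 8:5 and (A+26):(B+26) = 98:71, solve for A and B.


Let A = 8k, B = 5k.
(8k + 26) / (5k + 26) = 98/71
Cross-multiply: 71(8k + 26) = 98(5k + 26)
568k + 1846 = 490k + 2548
568k - 490k = 2548 - 1846
78k = 702
k = 702/78 = 9
A = 8×9 = 72, B = 5×9 = 45
= A = 72, B = 45

A = 72, B = 45


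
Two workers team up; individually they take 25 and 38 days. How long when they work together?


Rate of A = 1/25 per day
Rate of B = 1/38 per day
Combined rate = 1/25 + 1/38 = 63/950 ≈ 0.0663 per day
Days = 1 / combined rate = 950/63
≈ 15.08 days

15.08 days


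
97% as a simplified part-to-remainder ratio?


97% means 97 parts out of 100; remainder = 3
Part : remainder = 97:3
GCD = 1
= 97:3

97:3


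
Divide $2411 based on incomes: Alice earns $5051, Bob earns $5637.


Total income = 5051 + 5637 = $10688
Alice: $2411 × 5051/10688 = $1139.41
Bob: $2411 × 5637/10688 = $1271.59
= Alice: $1139.41, Bob: $1271.59

Alice: $1139.41, Bob: $1271.59


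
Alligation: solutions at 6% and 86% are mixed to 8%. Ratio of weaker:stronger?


Let x parts of 6% mix with y parts of 86%.
6x + 86y = 8(x + y)
6x + 86y = 8x + 8y
x(6 - 8) = y(8 - 86)
x/y = (86 - 8)/(8 - 6) = 78/2
Simplify: 39:1
= 39:1

39:1


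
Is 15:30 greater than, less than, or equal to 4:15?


15/30 = 0.5000
4/15 = 0.2667
0.5000 > 0.2667, so 15:30 is greater
= greater than

greater than


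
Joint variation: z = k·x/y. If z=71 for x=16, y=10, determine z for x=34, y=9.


z = k·x/y
Solve for k using the known point: k = z·y/x = 71×10/16 = 710/16 = 44.3750
Now evaluate at x=34, y=9:
z = k × 34 / 9 = (710 × 34) / (16 × 9) = 24140/144
≈ 167.6389

167.6389


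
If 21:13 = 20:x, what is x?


Cross multiply: 21 × x = 13 × 20
21x = 260
x = 260 / 21
= 12.38

12.38


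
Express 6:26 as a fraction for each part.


Total parts = 6 + 26 = 32
First part: 6/32 = 3/16
Second part: 26/32 = 13/16
= 3/16 and 13/16

3/16 and 13/16


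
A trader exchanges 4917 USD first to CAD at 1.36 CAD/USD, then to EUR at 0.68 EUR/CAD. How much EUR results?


Step 1: 4917 USD × 1.36 = 6687.12 CAD
Step 2: 6687.12 CAD × 0.68 = 4547.24 EUR
Implied rate USD→EUR = 1.36 × 0.68 = 0.9248
= 4547.24 EUR

4547.24 EUR


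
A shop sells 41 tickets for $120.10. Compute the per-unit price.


Unit rate = total / quantity
= 120.10 / 41
= $2.93 per unit

$2.93 per unit


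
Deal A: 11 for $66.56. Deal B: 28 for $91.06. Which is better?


Deal A: $66.56/11 = $6.0509/unit
Deal B: $91.06/28 = $3.2521/unit
B is cheaper per unit
= Deal B

Deal B


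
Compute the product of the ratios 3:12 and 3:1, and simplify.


Compound ratio = (3×3) : (12×1)
= 9:12
GCD = 3
= 3:4

3:4


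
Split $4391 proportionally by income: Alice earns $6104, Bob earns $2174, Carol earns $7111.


Total income = 6104 + 2174 + 7111 = $15389
Alice: $4391 × 6104/15389 = $1741.68
Bob: $4391 × 2174/15389 = $620.32
Carol: $4391 × 7111/15389 = $2029.01
= Alice: $1741.68, Bob: $620.32, Carol: $2029.01

Alice: $1741.68, Bob: $620.32, Carol: $2029.01


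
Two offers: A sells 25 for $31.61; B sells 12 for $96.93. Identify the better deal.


Deal A: $31.61/25 = $1.2644/unit
Deal B: $96.93/12 = $8.0775/unit
A is cheaper per unit
= Deal A

Deal A


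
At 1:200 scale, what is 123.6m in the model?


Model size = real / scale
= 123.6 / 200
= 0.6180 m

0.6180 m


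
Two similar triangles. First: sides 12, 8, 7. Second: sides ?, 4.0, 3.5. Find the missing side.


Scale factor = 4.0/8 = 0.5
Missing side = 12 × 0.5
= 6.0

6.0


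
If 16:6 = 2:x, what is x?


Cross multiply: 16 × x = 6 × 2
16x = 12
x = 12 / 16
= 0.75

0.75


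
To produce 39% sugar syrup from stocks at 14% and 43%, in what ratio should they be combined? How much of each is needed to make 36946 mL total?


Let x parts of 14% mix with y parts of 43%.
14x + 43y = 39(x + y)
14x + 43y = 39x + 39y
x(14 - 39) = y(39 - 43)
x/y = (43 - 39)/(39 - 14) = 4/25
Simplify: 4:25
Total parts = 29; one part = 36946/29 = 1274.00 mL
14% solution: 4×1274.00 = 5096.00 mL
43% solution: 25×1274.00 = 31850.00 mL
= ratio 4:25; 5096.00 mL and 31850.00 mL

ratio 4:25; 5096.00 mL and 31850.00 mL


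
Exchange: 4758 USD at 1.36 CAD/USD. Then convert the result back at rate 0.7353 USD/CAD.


Amount × rate = 4758 × 1.36 = 6470.88 CAD
Round-trip: 6470.88 × 0.7353 = 4758.04 USD
= 6470.88 CAD, then 4758.04 USD

6470.88 CAD, then 4758.04 USD


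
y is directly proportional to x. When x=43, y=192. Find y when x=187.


Direct proportion: y/x = constant
k = 192/43 ≈ 4.4651
y₂ = k × 187 = 192 × 187 / 43 = 35904/43
≈ 834.98

834.98


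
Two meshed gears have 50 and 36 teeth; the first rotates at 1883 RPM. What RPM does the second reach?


Gear ratio = 50:36 = 25:18
RPM_B = RPM_A × (teeth_A / teeth_B)
= 1883 × (50/36)
= 2615.3 RPM

2615.3 RPM


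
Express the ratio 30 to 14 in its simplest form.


GCD(30, 14) = 2
30/2 : 14/2
= 15:7

15:7


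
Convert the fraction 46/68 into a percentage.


Percentage = (part / whole) × 100
= (46 / 68) × 100
≈ 67.65%

67.65%


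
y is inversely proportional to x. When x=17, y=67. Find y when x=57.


Inverse proportion: x × y = constant
k = 17 × 67 = 1139
y₂ = k / 57 = 1139 / 57
= 19.98

19.98


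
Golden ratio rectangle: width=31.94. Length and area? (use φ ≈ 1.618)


φ = (1 + √5) / 2 ≈ 1.618
Length = width × φ = 31.94 × 1.618 = 51.67892
≈ 51.68
Area = width × length = 31.94 × 51.67892 = 1650.6247048 ≈ 1650.62
= Length: 51.68, Area: 1650.62

Length: 51.68, Area: 1650.62


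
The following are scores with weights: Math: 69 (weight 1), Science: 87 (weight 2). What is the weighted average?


Numerator = 69×1 + 87×2
= 69 + 174
= 243
Total weight = 3
Weighted avg = 243/3
= 81.00

81.00


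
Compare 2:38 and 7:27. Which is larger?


2/38 = 0.0526
7/27 = 0.2593
0.0526 < 0.2593, so 2:38 is less
= 7:27

7:27


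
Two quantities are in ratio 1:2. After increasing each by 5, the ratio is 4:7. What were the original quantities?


Let A = 1k, B = 2k.
(1k + 5) / (2k + 5) = 4/7
Cross-multiply: 7(1k + 5) = 4(2k + 5)
7k + 35 = 8k + 20
7k - 8k = 20 - 35
-1k = -15
k = -15/-1 = 15
A = 1×15 = 15, B = 2×15 = 30
= A = 15, B = 30

A = 15, B = 30


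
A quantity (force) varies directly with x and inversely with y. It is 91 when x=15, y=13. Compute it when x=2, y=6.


z = k·x/y
Solve for k using the known point: k = z·y/x = 91×13/15 = 1183/15 ≈ 78.8667
Now evaluate at x=2, y=6:
z = k × 2 / 6 = (1183 × 2) / (15 × 6) = 2366/90
≈ 26.2889

26.2889


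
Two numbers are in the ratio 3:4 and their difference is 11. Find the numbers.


Let A = 3k, B = 4k.
4k - 3k = 11
1k = 11 → k = 11/1 = 11
A = 3×11 = 33, B = 4×11 = 44
= A = 33, B = 44

A = 33, B = 44


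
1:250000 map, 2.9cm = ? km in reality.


Real distance = map distance × scale
= 2.9cm × 250000
= 725000 cm = 7250.0 m
= 7.250 km

7.250 km


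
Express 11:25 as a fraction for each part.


Total parts = 11 + 25 = 36
First part: 11/36 = 11/36
Second part: 25/36 = 25/36
= 11/36 and 25/36

11/36 and 25/36


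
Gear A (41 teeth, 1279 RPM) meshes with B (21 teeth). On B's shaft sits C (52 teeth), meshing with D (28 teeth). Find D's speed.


Stage 1: RPM_B = RPM_A × t_A/t_B = 1279 × 41/21 = 52439/21 ≈ 2497.10
B and C share a shaft → RPM_C = RPM_B
Stage 2: RPM_D = RPM_C × t_C/t_D = RPM_A × (t_A×t_C)/(t_B×t_D)
Overall ratio = (41×52)/(21×28) = 2132/588
RPM_D = 1279 × 2132/588 = 2726828/588
≈ 4637.46 RPM

4637.46 RPM


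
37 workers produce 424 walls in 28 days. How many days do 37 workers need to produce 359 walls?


Days ∝ work / workers, so d₂ = d₁ × (m₁/m₂) × (w₂/w₁)
Workers factor (inverse): 37/37 = 1.0000
Work factor (direct): 359/424 ≈ 0.8467
d₂ = 28 × 37/37 × 359/424 = (28 × 37 × 359) / (37 × 424) = 371924/15688
≈ 23.71 days

23.71 days


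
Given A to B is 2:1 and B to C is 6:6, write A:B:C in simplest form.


Match B: multiply A:B by 6 → 12:6
Multiply B:C by 1 → 6:6
Combined: 12:6:6
GCD = 6
= 2:1:1

2:1:1


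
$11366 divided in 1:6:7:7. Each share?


Total parts = 1 + 6 + 7 + 7 = 21
Part 1: 11366 × 1/21 = 541.24
Part 2: 11366 × 6/21 = 3247.43
Part 3: 11366 × 7/21 = 3788.67
Part 4: 11366 × 7/21 = 3788.67
= Part 1: $541.24, Part 2: $3247.43, Part 3: $3788.67, Part 4: $3788.67

Part 1: $541.24, Part 2: $3247.43, Part 3: $3788.67, Part 4: $3788.67


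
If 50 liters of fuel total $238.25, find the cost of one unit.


Unit rate = total / quantity
= 238.25 / 50
= $4.77 per unit

$4.77 per unit


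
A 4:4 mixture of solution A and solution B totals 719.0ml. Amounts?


Total parts = 4 + 4 = 8
solution A: 719.0 × 4/8 = 359.5ml
solution B: 719.0 × 4/8 = 359.5ml
= 359.5ml and 359.5ml

359.5ml and 359.5ml


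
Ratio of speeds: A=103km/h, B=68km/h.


Ratio = 103:68
GCD = 1
Simplified = 103:68
Time ratio (same distance) = 68:103
Speed ratio = 103:68

103:68


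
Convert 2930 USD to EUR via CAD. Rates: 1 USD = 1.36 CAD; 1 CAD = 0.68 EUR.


Step 1: 2930 USD × 1.36 = 3984.80 CAD
Step 2: 3984.80 CAD × 0.68 = 2709.66 EUR
Implied rate USD→EUR = 1.36 × 0.68 = 0.9248
= 2709.66 EUR

2709.66 EUR


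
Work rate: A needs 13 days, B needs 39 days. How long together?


Rate of A = 1/13 per day
Rate of B = 1/39 per day
Combined rate = 1/13 + 1/39 = 52/507 ≈ 0.1026 per day
Days = 1 / combined rate = 507/52
= 9.75 days

9.75 days


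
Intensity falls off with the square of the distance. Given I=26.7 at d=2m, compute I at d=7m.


I₁d₁² = I₂d₂²
I₂ = I₁ × (d₁/d₂)²
= 26.7 × (2/7)²
= 26.7 × 4/49
= 106.8/49
≈ 2.1796

2.1796


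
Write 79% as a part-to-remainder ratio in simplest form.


79% means 79 parts out of 100; remainder = 21
Part : remainder = 79:21
GCD = 1
= 79:21

79:21


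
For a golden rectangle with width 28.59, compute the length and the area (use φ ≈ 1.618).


φ = (1 + √5) / 2 ≈ 1.618
Length = width × φ = 28.59 × 1.618 = 46.25862
≈ 46.26
Area = width × length = 28.59 × 46.25862 = 1322.5339458 ≈ 1322.53
= Length: 46.26, Area: 1322.53

Length: 46.26, Area: 1322.53


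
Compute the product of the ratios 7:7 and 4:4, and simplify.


Compound ratio = (7×4) : (7×4)
= 28:28
GCD = 28
= 1:1

1:1


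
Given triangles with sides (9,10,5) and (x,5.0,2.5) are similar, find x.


Scale factor = 5.0/10 = 0.5
Missing side = 9 × 0.5
= 4.5

4.5


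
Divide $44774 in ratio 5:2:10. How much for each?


Total parts = 5 + 2 + 10 = 17
Part 1: 44774 × 5/17 = 13168.82
Part 2: 44774 × 2/17 = 5267.53
Part 3: 44774 × 10/17 = 26337.65
= Part 1: $13168.82, Part 2: $5267.53, Part 3: $26337.65

Part 1: $13168.82, Part 2: $5267.53, Part 3: $26337.65
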